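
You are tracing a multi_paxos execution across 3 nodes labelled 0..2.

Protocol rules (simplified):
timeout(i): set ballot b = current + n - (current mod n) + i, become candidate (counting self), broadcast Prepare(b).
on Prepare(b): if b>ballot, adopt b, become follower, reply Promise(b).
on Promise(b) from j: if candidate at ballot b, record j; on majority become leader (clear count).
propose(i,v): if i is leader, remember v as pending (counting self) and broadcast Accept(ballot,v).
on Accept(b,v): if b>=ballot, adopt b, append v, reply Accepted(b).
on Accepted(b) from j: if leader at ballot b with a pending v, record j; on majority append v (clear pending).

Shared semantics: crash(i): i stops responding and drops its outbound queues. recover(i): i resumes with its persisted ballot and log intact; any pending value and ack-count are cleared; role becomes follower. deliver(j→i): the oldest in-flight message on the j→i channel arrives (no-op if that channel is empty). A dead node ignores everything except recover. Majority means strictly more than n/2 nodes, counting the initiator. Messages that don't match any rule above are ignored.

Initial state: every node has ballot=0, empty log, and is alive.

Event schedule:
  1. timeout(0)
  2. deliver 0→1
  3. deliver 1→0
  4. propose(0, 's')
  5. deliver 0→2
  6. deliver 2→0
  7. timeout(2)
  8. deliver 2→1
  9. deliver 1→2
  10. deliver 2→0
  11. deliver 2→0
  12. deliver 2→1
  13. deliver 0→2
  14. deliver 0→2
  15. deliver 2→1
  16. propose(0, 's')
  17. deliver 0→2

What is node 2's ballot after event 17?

8

after 1 — timeout(0): n0:cand/b3/[-]
after 2 — deliver 0→1: n1:foll/b3/[-]
after 3 — deliver 1→0: n0:lead/b3/[-]
after 4 — propose(0,'s'): ·
after 5 — deliver 0→2: n2:foll/b3/[-]
after 6 — deliver 2→0: ·
after 7 — timeout(2): n2:cand/b8/[-]
after 8 — deliver 2→1: n1:foll/b8/[-]
after 9 — deliver 1→2: n2:lead/b8/[-]
after 10 — deliver 2→0: n0:foll/b8/[-]
after 11 — deliver 2→0: ·
after 12 — deliver 2→1: ·
after 13 — deliver 0→2: ·
after 14 — deliver 0→2: ·
after 15 — deliver 2→1: ·
after 16 — propose(0,'s'): ·
after 17 — deliver 0→2: ·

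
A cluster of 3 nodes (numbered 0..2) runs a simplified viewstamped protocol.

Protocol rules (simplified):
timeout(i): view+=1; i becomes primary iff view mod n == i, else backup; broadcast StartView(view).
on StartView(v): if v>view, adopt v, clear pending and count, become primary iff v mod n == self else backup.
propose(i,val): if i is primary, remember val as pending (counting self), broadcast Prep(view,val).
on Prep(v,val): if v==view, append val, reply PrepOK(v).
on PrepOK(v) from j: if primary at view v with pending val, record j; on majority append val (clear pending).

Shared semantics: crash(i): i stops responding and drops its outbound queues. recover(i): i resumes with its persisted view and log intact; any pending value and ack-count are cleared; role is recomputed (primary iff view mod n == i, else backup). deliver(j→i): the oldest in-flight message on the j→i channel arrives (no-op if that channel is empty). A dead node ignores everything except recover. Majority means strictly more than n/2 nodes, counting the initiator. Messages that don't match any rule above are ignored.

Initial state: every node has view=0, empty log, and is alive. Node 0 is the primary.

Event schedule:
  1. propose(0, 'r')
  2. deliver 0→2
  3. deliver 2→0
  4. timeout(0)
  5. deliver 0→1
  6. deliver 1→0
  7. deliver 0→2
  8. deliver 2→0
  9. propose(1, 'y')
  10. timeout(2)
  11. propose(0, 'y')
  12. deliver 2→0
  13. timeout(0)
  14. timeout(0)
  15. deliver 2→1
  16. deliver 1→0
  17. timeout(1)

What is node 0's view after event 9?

1

1. propose(0,'r'):  nop
2. deliver 0→2:  <2:back v0 r>
3. deliver 2→0:  <0:prim v0 r>
4. timeout(0):  <0:back v1 r>
5. deliver 0→1:  <1:back v0 r>
6. deliver 1→0:  nop
7. deliver 0→2:  <2:back v1 r>
8. deliver 2→0:  nop
9. propose(1,'y'):  nop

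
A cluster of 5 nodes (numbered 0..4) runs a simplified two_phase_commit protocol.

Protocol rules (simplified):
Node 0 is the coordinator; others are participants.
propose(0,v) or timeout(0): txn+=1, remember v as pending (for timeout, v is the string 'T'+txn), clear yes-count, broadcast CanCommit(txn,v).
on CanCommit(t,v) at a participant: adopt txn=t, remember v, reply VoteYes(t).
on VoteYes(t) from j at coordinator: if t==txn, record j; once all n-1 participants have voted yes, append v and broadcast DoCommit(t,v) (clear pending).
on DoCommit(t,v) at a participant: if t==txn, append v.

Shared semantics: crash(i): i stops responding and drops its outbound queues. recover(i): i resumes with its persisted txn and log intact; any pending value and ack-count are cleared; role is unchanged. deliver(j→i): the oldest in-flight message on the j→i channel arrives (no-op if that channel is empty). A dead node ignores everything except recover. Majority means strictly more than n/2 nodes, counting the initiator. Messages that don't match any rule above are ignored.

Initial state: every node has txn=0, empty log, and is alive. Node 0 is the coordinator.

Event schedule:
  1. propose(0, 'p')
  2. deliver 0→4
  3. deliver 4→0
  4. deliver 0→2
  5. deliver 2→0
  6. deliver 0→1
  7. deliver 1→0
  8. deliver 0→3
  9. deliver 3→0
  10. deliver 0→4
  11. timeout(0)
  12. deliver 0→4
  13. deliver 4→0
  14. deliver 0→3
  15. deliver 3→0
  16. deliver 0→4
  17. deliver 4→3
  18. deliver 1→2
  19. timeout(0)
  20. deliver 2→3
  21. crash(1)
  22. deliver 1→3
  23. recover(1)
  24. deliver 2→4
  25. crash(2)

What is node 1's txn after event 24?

[1] propose(0,'p') → N0(coor t1 [-])
[2] deliver 0→4 → N4(part t1 [-])
[3] deliver 4→0 → ∅
[4] deliver 0→2 → N2(part t1 [-])
[5] deliver 2→0 → ∅
[6] deliver 0→1 → N1(part t1 [-])
[7] deliver 1→0 → ∅
[8] deliver 0→3 → N3(part t1 [-])
[9] deliver 3→0 → N0(coor t1 [p])
[10] deliver 0→4 → N4(part t1 [p])
[11] timeout(0) → N0(coor t2 [p])
[12] deliver 0→4 → N4(part t2 [p])
[13] deliver 4→0 → ∅
[14] deliver 0→3 → N3(part t1 [p])
[15] deliver 3→0 → ∅
[16] deliver 0→4 → ∅
[17] deliver 4→3 → ∅
[18] deliver 1→2 → ∅
[19] timeout(0) → N0(coor t3 [p])
[20] deliver 2→3 → ∅
[21] crash(1) → N1(✗part t1 [-])
[22] deliver 1→3 → ∅
[23] recover(1) → N1(part t1 [-])
[24] deliver 2→4 → ∅

1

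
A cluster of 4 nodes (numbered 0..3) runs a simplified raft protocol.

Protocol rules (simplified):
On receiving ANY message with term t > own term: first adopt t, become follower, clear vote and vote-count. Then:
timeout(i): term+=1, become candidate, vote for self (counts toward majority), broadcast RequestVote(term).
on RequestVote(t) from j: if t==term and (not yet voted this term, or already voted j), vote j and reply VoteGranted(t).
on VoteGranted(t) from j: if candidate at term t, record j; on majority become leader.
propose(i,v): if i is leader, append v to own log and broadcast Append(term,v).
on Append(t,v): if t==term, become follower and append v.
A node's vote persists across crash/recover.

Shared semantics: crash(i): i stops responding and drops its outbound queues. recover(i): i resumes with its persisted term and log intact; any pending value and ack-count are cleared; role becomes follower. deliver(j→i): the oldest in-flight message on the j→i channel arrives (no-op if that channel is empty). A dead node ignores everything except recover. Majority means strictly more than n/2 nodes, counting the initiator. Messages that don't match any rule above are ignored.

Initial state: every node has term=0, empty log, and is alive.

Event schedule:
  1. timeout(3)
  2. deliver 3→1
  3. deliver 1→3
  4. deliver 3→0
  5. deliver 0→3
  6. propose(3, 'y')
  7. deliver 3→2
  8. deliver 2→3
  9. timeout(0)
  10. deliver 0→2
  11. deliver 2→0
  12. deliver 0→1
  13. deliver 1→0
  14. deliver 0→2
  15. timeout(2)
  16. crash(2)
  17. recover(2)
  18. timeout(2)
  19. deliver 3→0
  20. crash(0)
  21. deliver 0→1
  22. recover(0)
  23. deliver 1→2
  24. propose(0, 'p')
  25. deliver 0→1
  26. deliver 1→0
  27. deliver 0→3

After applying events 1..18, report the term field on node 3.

1

e1 timeout(3): 3[cand,t=1,-]
e2 deliver 3→1: 1[foll,t=1,-]
e3 deliver 1→3: ·
e4 deliver 3→0: 0[foll,t=1,-]
e5 deliver 0→3: 3[lead,t=1,-]
e6 propose(3,'y'): 3[lead,t=1,y]
e7 deliver 3→2: 2[foll,t=1,-]
e8 deliver 2→3: ·
e9 timeout(0): 0[cand,t=2,-]
e10 deliver 0→2: 2[foll,t=2,-]
e11 deliver 2→0: ·
e12 deliver 0→1: 1[foll,t=2,-]
e13 deliver 1→0: 0[lead,t=2,-]
e14 deliver 0→2: ·
e15 timeout(2): 2[cand,t=3,-]
e16 crash(2): 2[✗cand,t=3,-]
e17 recover(2): 2[foll,t=3,-]
e18 timeout(2): 2[cand,t=4,-]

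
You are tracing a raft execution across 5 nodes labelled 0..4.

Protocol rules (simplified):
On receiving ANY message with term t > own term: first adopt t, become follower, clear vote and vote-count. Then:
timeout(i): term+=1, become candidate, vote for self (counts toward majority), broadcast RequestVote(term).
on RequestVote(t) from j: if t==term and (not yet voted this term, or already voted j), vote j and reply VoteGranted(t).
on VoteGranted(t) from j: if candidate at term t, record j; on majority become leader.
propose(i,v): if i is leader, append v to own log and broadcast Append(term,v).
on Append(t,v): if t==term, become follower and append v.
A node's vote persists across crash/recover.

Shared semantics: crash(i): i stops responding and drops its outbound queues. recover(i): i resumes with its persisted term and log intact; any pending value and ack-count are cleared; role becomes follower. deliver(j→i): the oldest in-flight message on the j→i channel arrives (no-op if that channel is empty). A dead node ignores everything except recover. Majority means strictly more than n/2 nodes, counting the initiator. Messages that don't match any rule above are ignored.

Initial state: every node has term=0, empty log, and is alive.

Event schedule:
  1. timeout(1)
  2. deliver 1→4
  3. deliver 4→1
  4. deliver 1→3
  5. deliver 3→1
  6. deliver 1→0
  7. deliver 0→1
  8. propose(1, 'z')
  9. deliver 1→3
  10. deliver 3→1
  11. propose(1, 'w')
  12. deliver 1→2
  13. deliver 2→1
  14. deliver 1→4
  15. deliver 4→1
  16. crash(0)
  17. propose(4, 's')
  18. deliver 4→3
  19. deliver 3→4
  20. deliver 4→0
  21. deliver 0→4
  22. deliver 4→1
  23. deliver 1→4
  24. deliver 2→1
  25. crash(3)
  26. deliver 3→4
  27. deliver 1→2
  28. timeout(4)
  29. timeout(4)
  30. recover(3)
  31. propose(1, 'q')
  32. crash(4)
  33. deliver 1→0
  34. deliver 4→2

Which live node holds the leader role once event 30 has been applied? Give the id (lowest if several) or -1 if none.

e1 timeout(1): 1[cand,t=1,-]
e2 deliver 1→4: 4[foll,t=1,-]
e3 deliver 4→1: ·
e4 deliver 1→3: 3[foll,t=1,-]
e5 deliver 3→1: 1[lead,t=1,-]
e6 deliver 1→0: 0[foll,t=1,-]
e7 deliver 0→1: ·
e8 propose(1,'z'): 1[lead,t=1,z]
e9 deliver 1→3: 3[foll,t=1,z]
e10 deliver 3→1: ·
e11 propose(1,'w'): 1[lead,t=1,z,w]
e12 deliver 1→2: 2[foll,t=1,-]
e13 deliver 2→1: ·
e14 deliver 1→4: 4[foll,t=1,z]
e15 deliver 4→1: ·
e16 crash(0): 0[✗foll,t=1,-]
e17 propose(4,'s'): ·
e18 deliver 4→3: ·
e19 deliver 3→4: ·
e20 deliver 4→0: ·
e21 deliver 0→4: ·
e22 deliver 4→1: ·
e23 deliver 1→4: 4[foll,t=1,z,w]
e24 deliver 2→1: ·
e25 crash(3): 3[✗foll,t=1,z]
e26 deliver 3→4: ·
e27 deliver 1→2: 2[foll,t=1,z]
e28 timeout(4): 4[cand,t=2,z,w]
e29 timeout(4): 4[cand,t=3,z,w]
e30 recover(3): 3[foll,t=1,z]

1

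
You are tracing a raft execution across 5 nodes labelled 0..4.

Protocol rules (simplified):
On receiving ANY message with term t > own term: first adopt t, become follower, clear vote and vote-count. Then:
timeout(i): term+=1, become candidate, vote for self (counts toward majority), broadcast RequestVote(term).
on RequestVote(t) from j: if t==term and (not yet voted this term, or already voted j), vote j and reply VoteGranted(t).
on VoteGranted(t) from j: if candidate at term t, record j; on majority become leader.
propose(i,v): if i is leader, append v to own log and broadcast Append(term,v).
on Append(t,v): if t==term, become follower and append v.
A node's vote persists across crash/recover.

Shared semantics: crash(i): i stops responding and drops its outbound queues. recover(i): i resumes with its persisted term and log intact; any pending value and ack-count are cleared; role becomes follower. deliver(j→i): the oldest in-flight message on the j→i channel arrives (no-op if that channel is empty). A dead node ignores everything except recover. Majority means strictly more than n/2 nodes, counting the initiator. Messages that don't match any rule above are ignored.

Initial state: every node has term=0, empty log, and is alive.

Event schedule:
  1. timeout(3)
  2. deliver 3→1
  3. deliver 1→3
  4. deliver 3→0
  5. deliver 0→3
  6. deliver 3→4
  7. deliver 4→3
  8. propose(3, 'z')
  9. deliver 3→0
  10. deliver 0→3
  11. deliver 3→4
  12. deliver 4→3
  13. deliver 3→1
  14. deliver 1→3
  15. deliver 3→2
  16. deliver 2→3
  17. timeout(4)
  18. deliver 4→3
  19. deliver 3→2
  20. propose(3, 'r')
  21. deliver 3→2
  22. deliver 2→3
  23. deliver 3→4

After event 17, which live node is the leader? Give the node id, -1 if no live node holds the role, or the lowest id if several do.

3

1. timeout(3):  <3:cand t1 ->
2. deliver 3→1:  <1:foll t1 ->
3. deliver 1→3:  nop
4. deliver 3→0:  <0:foll t1 ->
5. deliver 0→3:  <3:lead t1 ->
6. deliver 3→4:  <4:foll t1 ->
7. deliver 4→3:  nop
8. propose(3,'z'):  <3:lead t1 z>
9. deliver 3→0:  <0:foll t1 z>
10. deliver 0→3:  nop
11. deliver 3→4:  <4:foll t1 z>
12. deliver 4→3:  nop
13. deliver 3→1:  <1:foll t1 z>
14. deliver 1→3:  nop
15. deliver 3→2:  <2:foll t1 ->
16. deliver 2→3:  nop
17. timeout(4):  <4:cand t2 z>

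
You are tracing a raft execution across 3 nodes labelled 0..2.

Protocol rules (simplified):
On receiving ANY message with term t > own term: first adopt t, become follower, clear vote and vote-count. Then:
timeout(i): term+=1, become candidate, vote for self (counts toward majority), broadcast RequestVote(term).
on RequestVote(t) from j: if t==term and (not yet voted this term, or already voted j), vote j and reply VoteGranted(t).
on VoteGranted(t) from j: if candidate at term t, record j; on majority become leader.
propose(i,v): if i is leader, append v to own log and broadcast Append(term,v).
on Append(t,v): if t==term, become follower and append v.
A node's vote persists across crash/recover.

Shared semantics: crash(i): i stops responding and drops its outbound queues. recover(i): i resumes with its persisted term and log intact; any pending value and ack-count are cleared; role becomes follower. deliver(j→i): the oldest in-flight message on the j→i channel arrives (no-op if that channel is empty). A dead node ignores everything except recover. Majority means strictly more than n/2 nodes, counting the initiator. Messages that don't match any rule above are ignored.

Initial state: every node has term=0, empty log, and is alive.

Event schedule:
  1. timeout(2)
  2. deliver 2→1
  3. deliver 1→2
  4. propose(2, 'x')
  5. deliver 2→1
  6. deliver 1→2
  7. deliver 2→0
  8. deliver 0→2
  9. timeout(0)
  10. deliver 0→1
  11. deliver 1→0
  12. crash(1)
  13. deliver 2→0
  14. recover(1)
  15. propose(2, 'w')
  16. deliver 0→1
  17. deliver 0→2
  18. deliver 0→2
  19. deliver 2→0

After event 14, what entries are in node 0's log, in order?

step 1 timeout(2): 2={cand,t=1,log=-}
step 2 deliver 2→1: 1={foll,t=1,log=-}
step 3 deliver 1→2: 2={lead,t=1,log=-}
step 4 propose(2,'x'): 2={lead,t=1,log=x}
step 5 deliver 2→1: 1={foll,t=1,log=x}
step 6 deliver 1→2: —
step 7 deliver 2→0: 0={foll,t=1,log=-}
step 8 deliver 0→2: —
step 9 timeout(0): 0={cand,t=2,log=-}
step 10 deliver 0→1: 1={foll,t=2,log=x}
step 11 deliver 1→0: 0={lead,t=2,log=-}
step 12 crash(1): 1={✗foll,t=2,log=x}
step 13 deliver 2→0: —
step 14 recover(1): 1={foll,t=2,log=x}

empty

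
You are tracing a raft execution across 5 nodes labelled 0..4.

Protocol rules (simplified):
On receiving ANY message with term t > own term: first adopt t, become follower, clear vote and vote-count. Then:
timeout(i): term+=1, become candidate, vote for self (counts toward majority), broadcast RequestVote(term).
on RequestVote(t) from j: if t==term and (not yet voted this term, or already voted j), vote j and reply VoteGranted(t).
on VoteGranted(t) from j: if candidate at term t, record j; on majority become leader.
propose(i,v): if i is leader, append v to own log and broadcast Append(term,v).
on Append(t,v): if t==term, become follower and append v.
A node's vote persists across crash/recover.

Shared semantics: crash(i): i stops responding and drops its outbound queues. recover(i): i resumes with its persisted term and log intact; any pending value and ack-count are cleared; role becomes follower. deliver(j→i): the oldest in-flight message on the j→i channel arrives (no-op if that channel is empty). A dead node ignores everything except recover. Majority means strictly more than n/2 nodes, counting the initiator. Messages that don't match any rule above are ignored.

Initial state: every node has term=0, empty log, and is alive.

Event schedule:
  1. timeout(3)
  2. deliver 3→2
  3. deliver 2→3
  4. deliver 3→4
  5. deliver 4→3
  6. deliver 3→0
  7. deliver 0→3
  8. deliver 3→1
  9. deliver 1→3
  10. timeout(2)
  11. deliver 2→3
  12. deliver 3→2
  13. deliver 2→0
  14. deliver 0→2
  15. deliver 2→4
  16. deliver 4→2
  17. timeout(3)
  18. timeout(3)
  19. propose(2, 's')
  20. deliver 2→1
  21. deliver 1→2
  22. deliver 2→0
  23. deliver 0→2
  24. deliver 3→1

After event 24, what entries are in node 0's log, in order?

1. timeout(3):  <3:cand t1 ->
2. deliver 3→2:  <2:foll t1 ->
3. deliver 2→3:  nop
4. deliver 3→4:  <4:foll t1 ->
5. deliver 4→3:  <3:lead t1 ->
6. deliver 3→0:  <0:foll t1 ->
7. deliver 0→3:  nop
8. deliver 3→1:  <1:foll t1 ->
9. deliver 1→3:  nop
10. timeout(2):  <2:cand t2 ->
11. deliver 2→3:  <3:foll t2 ->
12. deliver 3→2:  nop
13. deliver 2→0:  <0:foll t2 ->
14. deliver 0→2:  <2:lead t2 ->
15. deliver 2→4:  <4:foll t2 ->
16. deliver 4→2:  nop
17. timeout(3):  <3:cand t3 ->
18. timeout(3):  <3:cand t4 ->
19. propose(2,'s'):  <2:lead t2 s>
20. deliver 2→1:  <1:foll t2 ->
21. deliver 1→2:  nop
22. deliver 2→0:  <0:foll t2 s>
23. deliver 0→2:  nop
24. deliver 3→1:  <1:foll t3 ->

s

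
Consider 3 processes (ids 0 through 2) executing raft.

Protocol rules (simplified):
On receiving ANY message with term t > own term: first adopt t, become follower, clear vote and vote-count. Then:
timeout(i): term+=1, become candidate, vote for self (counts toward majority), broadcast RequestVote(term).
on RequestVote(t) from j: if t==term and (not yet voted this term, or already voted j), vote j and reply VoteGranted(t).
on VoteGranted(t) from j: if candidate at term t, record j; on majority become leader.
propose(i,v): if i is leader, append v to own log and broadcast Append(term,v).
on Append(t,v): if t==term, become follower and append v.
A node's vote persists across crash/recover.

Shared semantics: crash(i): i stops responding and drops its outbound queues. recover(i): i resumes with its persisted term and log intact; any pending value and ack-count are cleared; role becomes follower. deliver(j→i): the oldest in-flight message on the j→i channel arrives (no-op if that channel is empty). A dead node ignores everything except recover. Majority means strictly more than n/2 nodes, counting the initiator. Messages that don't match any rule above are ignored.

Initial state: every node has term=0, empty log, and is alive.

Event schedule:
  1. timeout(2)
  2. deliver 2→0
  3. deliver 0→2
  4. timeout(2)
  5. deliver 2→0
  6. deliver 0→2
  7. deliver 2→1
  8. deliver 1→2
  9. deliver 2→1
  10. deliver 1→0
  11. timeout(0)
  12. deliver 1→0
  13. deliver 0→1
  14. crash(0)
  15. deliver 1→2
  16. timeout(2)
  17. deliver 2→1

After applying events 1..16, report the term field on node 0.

3

e1 timeout(2): 2[cand,t=1,-]
e2 deliver 2→0: 0[foll,t=1,-]
e3 deliver 0→2: 2[lead,t=1,-]
e4 timeout(2): 2[cand,t=2,-]
e5 deliver 2→0: 0[foll,t=2,-]
e6 deliver 0→2: 2[lead,t=2,-]
e7 deliver 2→1: 1[foll,t=1,-]
e8 deliver 1→2: ·
e9 deliver 2→1: 1[foll,t=2,-]
e10 deliver 1→0: ·
e11 timeout(0): 0[cand,t=3,-]
e12 deliver 1→0: ·
e13 deliver 0→1: 1[foll,t=3,-]
e14 crash(0): 0[✗cand,t=3,-]
e15 deliver 1→2: ·
e16 timeout(2): 2[cand,t=3,-]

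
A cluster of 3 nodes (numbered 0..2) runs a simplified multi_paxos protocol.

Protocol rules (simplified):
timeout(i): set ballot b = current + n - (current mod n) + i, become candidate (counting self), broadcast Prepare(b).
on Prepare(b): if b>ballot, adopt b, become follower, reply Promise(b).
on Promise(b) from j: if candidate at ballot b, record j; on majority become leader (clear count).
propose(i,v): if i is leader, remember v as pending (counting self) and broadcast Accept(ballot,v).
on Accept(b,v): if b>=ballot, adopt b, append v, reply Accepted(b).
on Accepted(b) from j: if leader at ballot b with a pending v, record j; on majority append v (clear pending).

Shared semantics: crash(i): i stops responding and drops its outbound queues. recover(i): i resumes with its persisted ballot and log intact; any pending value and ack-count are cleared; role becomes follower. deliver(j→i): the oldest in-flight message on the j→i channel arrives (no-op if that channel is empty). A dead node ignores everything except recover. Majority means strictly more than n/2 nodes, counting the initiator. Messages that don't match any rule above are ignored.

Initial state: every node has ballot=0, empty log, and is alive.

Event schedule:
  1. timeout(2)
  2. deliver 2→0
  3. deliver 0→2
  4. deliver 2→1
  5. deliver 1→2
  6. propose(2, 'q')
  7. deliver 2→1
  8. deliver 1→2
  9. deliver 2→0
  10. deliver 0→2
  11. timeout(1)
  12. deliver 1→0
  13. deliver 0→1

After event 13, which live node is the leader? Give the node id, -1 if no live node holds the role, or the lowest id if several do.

after 1 — timeout(2): n2:cand/b5/[-]
after 2 — deliver 2→0: n0:foll/b5/[-]
after 3 — deliver 0→2: n2:lead/b5/[-]
after 4 — deliver 2→1: n1:foll/b5/[-]
after 5 — deliver 1→2: ·
after 6 — propose(2,'q'): ·
after 7 — deliver 2→1: n1:foll/b5/[q]
after 8 — deliver 1→2: n2:lead/b5/[q]
after 9 — deliver 2→0: n0:foll/b5/[q]
after 10 — deliver 0→2: ·
after 11 — timeout(1): n1:cand/b7/[q]
after 12 — deliver 1→0: n0:foll/b7/[q]
after 13 — deliver 0→1: n1:lead/b7/[q]

1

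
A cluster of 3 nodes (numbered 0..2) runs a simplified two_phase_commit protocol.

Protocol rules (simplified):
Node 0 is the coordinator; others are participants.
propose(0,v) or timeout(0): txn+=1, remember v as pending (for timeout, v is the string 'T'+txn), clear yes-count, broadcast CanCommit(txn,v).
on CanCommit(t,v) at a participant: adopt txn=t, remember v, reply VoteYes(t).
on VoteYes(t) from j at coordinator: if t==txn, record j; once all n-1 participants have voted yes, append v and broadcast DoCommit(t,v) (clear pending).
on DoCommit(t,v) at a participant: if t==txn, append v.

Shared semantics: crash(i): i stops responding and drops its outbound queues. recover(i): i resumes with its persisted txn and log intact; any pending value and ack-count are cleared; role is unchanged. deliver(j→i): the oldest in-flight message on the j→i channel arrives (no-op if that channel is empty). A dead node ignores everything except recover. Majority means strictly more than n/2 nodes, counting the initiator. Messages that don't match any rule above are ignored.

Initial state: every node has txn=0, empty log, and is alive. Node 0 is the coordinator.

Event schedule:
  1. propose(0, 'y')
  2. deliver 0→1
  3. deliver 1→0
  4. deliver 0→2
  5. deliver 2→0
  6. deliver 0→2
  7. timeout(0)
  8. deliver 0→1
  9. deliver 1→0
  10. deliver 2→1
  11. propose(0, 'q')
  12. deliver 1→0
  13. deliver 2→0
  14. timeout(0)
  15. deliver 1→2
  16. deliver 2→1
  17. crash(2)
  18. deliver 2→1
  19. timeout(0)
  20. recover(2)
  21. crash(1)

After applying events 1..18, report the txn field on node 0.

1. propose(0,'y'):  <0:coor t1 ->
2. deliver 0→1:  <1:part t1 ->
3. deliver 1→0:  nop
4. deliver 0→2:  <2:part t1 ->
5. deliver 2→0:  <0:coor t1 y>
6. deliver 0→2:  <2:part t1 y>
7. timeout(0):  <0:coor t2 y>
8. deliver 0→1:  <1:part t1 y>
9. deliver 1→0:  nop
10. deliver 2→1:  nop
11. propose(0,'q'):  <0:coor t3 y>
12. deliver 1→0:  nop
13. deliver 2→0:  nop
14. timeout(0):  <0:coor t4 y>
15. deliver 1→2:  nop
16. deliver 2→1:  nop
17. crash(2):  <2:✗part t1 y>
18. deliver 2→1:  nop

4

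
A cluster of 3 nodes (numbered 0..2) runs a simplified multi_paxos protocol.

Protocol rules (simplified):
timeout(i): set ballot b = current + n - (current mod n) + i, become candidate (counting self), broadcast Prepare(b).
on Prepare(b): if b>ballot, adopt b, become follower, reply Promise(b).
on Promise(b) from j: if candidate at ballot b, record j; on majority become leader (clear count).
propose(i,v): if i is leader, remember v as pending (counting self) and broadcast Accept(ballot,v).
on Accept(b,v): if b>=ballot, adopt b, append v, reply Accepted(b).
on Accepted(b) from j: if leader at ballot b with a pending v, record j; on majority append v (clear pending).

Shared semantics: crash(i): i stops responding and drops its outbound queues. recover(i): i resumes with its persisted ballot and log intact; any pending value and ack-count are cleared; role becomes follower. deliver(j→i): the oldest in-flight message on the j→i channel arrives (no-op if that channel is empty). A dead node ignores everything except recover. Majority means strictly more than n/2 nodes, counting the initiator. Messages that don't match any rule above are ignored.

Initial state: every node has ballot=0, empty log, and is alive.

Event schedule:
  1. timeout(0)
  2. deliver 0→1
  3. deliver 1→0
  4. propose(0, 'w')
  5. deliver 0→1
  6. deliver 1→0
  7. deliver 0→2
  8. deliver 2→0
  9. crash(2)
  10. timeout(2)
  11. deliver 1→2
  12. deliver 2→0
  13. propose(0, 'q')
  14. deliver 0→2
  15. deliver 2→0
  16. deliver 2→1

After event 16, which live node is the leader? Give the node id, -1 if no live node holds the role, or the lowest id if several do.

0

e1 timeout(0): 0[cand,b=3,-]
e2 deliver 0→1: 1[foll,b=3,-]
e3 deliver 1→0: 0[lead,b=3,-]
e4 propose(0,'w'): ·
e5 deliver 0→1: 1[foll,b=3,w]
e6 deliver 1→0: 0[lead,b=3,w]
e7 deliver 0→2: 2[foll,b=3,-]
e8 deliver 2→0: ·
e9 crash(2): 2[✗foll,b=3,-]
e10 timeout(2): ·
e11 deliver 1→2: ·
e12 deliver 2→0: ·
e13 propose(0,'q'): ·
e14 deliver 0→2: ·
e15 deliver 2→0: ·
e16 deliver 2→1: ·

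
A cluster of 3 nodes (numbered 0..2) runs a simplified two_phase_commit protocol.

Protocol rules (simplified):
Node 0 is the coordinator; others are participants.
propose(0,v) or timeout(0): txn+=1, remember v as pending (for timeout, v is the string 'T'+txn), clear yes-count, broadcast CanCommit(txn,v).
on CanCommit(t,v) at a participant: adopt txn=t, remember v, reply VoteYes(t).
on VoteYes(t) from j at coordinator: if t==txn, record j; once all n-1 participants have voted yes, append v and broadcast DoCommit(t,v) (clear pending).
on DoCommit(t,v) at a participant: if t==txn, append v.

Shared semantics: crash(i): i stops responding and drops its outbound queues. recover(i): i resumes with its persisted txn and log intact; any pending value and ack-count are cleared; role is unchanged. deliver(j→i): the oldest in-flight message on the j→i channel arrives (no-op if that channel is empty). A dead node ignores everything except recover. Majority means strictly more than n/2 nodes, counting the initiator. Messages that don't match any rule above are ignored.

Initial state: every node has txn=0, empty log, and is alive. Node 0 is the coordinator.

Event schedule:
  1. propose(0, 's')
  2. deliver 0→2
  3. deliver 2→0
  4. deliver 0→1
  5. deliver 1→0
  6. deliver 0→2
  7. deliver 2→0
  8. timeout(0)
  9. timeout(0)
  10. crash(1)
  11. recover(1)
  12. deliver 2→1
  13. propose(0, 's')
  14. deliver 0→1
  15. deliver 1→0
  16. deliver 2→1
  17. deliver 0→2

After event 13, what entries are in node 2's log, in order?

s

[1] propose(0,'s') → N0(coor t1 [-])
[2] deliver 0→2 → N2(part t1 [-])
[3] deliver 2→0 → ∅
[4] deliver 0→1 → N1(part t1 [-])
[5] deliver 1→0 → N0(coor t1 [s])
[6] deliver 0→2 → N2(part t1 [s])
[7] deliver 2→0 → ∅
[8] timeout(0) → N0(coor t2 [s])
[9] timeout(0) → N0(coor t3 [s])
[10] crash(1) → N1(✗part t1 [-])
[11] recover(1) → N1(part t1 [-])
[12] deliver 2→1 → ∅
[13] propose(0,'s') → N0(coor t4 [s])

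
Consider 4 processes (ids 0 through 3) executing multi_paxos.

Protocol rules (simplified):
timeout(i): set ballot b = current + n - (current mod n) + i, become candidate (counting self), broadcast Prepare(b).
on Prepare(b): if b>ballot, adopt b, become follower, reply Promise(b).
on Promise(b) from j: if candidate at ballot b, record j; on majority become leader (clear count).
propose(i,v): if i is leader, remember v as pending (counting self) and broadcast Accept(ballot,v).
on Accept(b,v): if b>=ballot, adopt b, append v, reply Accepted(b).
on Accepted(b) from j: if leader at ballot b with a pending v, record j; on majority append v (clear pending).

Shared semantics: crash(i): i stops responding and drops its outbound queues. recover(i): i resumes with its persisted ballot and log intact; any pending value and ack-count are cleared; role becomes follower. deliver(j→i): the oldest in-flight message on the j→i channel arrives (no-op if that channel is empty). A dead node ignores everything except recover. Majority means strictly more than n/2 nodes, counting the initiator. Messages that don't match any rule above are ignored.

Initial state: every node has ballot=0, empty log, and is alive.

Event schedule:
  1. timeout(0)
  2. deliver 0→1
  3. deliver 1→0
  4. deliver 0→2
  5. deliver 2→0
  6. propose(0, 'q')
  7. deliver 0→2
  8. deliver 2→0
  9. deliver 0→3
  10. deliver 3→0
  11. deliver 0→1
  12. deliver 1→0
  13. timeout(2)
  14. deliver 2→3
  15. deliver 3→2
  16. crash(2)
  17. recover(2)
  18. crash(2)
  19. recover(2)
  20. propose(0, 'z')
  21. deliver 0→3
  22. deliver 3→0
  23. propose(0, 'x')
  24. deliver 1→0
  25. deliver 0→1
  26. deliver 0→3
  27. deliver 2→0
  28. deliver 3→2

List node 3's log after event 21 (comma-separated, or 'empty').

empty

after 1 — timeout(0): n0:cand/b4/[-]
after 2 — deliver 0→1: n1:foll/b4/[-]
after 3 — deliver 1→0: ·
after 4 — deliver 0→2: n2:foll/b4/[-]
after 5 — deliver 2→0: n0:lead/b4/[-]
after 6 — propose(0,'q'): ·
after 7 — deliver 0→2: n2:foll/b4/[q]
after 8 — deliver 2→0: ·
after 9 — deliver 0→3: n3:foll/b4/[-]
after 10 — deliver 3→0: ·
after 11 — deliver 0→1: n1:foll/b4/[q]
after 12 — deliver 1→0: n0:lead/b4/[q]
after 13 — timeout(2): n2:cand/b10/[q]
after 14 — deliver 2→3: n3:foll/b10/[-]
after 15 — deliver 3→2: ·
after 16 — crash(2): n2:✗cand/b10/[q]
after 17 — recover(2): n2:foll/b10/[q]
after 18 — crash(2): n2:✗foll/b10/[q]
after 19 — recover(2): n2:foll/b10/[q]
after 20 — propose(0,'z'): ·
after 21 — deliver 0→3: ·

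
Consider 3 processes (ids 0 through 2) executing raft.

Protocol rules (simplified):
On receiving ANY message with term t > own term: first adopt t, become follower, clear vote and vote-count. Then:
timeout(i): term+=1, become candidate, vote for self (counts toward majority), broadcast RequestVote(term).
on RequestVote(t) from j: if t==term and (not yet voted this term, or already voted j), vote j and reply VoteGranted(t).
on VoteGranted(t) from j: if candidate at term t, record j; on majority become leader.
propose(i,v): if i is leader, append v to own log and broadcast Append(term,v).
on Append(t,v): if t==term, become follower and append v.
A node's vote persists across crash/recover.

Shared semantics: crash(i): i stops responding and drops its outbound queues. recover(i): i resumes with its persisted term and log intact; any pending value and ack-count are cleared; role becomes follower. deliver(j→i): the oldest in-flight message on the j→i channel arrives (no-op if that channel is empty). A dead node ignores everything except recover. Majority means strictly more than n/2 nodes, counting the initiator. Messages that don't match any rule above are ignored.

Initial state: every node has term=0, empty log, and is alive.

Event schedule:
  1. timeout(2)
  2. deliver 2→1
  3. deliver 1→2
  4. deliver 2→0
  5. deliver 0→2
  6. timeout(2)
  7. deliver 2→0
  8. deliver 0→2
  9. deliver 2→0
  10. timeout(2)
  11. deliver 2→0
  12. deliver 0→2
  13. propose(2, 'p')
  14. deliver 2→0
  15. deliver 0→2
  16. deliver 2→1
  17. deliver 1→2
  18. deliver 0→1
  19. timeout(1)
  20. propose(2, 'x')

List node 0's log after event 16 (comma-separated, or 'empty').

after 1 — timeout(2): n2:cand/t1/[-]
after 2 — deliver 2→1: n1:foll/t1/[-]
after 3 — deliver 1→2: n2:lead/t1/[-]
after 4 — deliver 2→0: n0:foll/t1/[-]
after 5 — deliver 0→2: ·
after 6 — timeout(2): n2:cand/t2/[-]
after 7 — deliver 2→0: n0:foll/t2/[-]
after 8 — deliver 0→2: n2:lead/t2/[-]
after 9 — deliver 2→0: ·
after 10 — timeout(2): n2:cand/t3/[-]
after 11 — deliver 2→0: n0:foll/t3/[-]
after 12 — deliver 0→2: n2:lead/t3/[-]
after 13 — propose(2,'p'): n2:lead/t3/[p]
after 14 — deliver 2→0: n0:foll/t3/[p]
after 15 — deliver 0→2: ·
after 16 — deliver 2→1: n1:foll/t2/[-]

p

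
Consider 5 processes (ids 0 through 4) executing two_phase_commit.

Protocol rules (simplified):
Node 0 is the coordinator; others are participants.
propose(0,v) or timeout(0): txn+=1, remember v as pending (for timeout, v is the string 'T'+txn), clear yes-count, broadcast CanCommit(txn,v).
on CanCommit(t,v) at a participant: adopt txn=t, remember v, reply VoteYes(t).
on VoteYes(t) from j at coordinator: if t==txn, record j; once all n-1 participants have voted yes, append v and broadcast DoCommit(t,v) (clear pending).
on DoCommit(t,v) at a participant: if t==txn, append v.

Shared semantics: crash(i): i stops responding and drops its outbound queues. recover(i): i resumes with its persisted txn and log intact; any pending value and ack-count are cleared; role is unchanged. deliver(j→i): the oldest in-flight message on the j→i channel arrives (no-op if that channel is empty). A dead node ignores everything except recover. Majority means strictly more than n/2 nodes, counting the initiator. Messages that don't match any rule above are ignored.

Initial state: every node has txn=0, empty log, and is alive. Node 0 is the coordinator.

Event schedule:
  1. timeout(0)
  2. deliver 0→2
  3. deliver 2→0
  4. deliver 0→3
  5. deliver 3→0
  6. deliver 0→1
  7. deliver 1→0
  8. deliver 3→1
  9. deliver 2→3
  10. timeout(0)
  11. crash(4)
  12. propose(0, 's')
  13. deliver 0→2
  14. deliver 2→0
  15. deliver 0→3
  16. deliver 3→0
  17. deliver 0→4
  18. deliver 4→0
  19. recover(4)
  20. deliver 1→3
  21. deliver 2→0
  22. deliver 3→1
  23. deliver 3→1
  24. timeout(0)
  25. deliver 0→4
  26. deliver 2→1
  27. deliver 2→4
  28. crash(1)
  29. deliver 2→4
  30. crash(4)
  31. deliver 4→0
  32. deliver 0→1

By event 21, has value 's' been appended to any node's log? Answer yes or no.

1. timeout(0):  <0:coor t1 ->
2. deliver 0→2:  <2:part t1 ->
3. deliver 2→0:  nop
4. deliver 0→3:  <3:part t1 ->
5. deliver 3→0:  nop
6. deliver 0→1:  <1:part t1 ->
7. deliver 1→0:  nop
8. deliver 3→1:  nop
9. deliver 2→3:  nop
10. timeout(0):  <0:coor t2 ->
11. crash(4):  <4:✗part t0 ->
12. propose(0,'s'):  <0:coor t3 ->
13. deliver 0→2:  <2:part t2 ->
14. deliver 2→0:  nop
15. deliver 0→3:  <3:part t2 ->
16. deliver 3→0:  nop
17. deliver 0→4:  nop
18. deliver 4→0:  nop
19. recover(4):  <4:part t0 ->
20. deliver 1→3:  nop
21. deliver 2→0:  nop

no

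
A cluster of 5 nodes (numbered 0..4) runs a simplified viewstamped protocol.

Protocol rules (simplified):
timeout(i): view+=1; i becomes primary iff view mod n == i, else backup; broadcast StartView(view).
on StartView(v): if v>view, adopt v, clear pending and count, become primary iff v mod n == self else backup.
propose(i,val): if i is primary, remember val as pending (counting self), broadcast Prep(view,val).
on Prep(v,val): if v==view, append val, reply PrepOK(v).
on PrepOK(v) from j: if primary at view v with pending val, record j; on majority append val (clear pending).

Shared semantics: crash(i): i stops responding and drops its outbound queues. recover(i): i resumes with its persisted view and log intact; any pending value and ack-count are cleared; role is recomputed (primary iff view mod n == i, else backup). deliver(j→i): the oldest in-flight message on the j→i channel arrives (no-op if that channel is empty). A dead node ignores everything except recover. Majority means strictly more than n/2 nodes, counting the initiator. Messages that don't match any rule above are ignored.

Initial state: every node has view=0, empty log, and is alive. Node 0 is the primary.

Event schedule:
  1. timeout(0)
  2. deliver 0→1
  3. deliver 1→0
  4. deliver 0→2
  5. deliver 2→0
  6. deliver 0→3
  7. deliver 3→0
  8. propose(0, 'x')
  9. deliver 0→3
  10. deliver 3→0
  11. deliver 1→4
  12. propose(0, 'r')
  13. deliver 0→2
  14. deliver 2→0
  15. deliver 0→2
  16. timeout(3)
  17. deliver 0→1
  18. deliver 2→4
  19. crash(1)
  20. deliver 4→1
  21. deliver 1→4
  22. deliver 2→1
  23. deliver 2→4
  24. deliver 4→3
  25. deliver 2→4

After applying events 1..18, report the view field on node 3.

1. timeout(0):  <0:back v1 ->
2. deliver 0→1:  <1:prim v1 ->
3. deliver 1→0:  nop
4. deliver 0→2:  <2:back v1 ->
5. deliver 2→0:  nop
6. deliver 0→3:  <3:back v1 ->
7. deliver 3→0:  nop
8. propose(0,'x'):  nop
9. deliver 0→3:  nop
10. deliver 3→0:  nop
11. deliver 1→4:  nop
12. propose(0,'r'):  nop
13. deliver 0→2:  nop
14. deliver 2→0:  nop
15. deliver 0→2:  nop
16. timeout(3):  <3:back v2 ->
17. deliver 0→1:  nop
18. deliver 2→4:  nop

2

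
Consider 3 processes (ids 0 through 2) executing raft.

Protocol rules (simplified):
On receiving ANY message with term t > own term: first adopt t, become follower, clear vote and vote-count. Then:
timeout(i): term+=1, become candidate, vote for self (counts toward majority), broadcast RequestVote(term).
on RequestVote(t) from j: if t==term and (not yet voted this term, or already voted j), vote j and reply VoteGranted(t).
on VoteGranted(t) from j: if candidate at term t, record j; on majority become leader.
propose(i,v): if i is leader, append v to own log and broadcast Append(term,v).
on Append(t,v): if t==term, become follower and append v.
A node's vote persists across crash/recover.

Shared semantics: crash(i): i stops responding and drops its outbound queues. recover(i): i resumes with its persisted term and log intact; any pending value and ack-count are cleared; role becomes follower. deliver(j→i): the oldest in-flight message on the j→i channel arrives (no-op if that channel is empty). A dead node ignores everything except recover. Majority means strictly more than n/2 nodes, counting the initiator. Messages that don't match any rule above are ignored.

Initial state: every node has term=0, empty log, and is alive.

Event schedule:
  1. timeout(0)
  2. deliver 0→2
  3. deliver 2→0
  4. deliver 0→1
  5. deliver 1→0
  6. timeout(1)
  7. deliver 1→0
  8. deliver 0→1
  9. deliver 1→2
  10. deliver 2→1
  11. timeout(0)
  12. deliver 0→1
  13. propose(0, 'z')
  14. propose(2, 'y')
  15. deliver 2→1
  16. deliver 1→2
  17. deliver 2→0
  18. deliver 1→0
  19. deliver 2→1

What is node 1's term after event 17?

e1 timeout(0): 0[cand,t=1,-]
e2 deliver 0→2: 2[foll,t=1,-]
e3 deliver 2→0: 0[lead,t=1,-]
e4 deliver 0→1: 1[foll,t=1,-]
e5 deliver 1→0: ·
e6 timeout(1): 1[cand,t=2,-]
e7 deliver 1→0: 0[foll,t=2,-]
e8 deliver 0→1: 1[lead,t=2,-]
e9 deliver 1→2: 2[foll,t=2,-]
e10 deliver 2→1: ·
e11 timeout(0): 0[cand,t=3,-]
e12 deliver 0→1: 1[foll,t=3,-]
e13 propose(0,'z'): ·
e14 propose(2,'y'): ·
e15 deliver 2→1: ·
e16 deliver 1→2: ·
e17 deliver 2→0: ·

3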